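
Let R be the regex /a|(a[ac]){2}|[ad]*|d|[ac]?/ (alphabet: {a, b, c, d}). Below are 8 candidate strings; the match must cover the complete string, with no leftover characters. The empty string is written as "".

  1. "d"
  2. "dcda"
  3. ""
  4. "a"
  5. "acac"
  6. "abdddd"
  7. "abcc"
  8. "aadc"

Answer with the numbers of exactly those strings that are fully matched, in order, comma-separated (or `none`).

1, 3, 4, 5

1 → match
2 → no match
3 → match
4 → match
5 → match
6 → no match
7 → no match
8 → no match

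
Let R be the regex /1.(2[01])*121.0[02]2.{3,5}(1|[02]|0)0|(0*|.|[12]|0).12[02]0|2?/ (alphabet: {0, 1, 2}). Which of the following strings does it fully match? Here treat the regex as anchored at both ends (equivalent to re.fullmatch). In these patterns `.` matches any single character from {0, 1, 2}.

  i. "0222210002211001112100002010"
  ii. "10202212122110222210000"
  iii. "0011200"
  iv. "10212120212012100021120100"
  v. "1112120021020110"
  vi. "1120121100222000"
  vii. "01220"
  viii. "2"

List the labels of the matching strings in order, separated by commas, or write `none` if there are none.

i → no match
ii → no match
iii → match
iv → match
v → match
vi → match
vii → match
viii → match

iii, iv, v, vi, vii, viii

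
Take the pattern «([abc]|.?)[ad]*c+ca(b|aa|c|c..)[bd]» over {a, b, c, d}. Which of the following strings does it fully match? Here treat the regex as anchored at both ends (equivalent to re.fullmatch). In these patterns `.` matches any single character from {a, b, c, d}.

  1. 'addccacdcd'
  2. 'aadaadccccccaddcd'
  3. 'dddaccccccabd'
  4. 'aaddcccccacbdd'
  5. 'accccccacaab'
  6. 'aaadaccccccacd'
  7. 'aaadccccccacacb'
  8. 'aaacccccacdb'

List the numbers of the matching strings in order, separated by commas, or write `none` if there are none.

1, 3, 4, 5, 6, 7

1 → match
2 → no match
3 → match
4 → match
5 → match
6 → match
7 → match
8 → no match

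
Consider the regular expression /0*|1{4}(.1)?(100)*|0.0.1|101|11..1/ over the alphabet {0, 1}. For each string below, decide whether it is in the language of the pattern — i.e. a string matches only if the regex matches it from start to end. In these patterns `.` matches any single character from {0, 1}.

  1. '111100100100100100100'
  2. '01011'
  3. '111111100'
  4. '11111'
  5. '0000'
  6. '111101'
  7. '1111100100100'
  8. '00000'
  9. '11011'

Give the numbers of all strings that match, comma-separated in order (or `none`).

2, 3, 4, 5, 6, 7, 8, 9

1 → no match
2. '01011' → match
3. '111111100' → match
4. '11111' → match
5. '0000' → match
6. '111101' → match
7 → match
8. '00000' → match
9. '11011' → match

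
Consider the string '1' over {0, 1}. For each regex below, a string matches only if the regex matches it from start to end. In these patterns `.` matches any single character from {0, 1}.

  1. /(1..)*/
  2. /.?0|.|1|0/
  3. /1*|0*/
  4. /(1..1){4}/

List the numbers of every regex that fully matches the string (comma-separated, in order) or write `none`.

2, 3

1 → no match
2 → match
3 → match
4 → no match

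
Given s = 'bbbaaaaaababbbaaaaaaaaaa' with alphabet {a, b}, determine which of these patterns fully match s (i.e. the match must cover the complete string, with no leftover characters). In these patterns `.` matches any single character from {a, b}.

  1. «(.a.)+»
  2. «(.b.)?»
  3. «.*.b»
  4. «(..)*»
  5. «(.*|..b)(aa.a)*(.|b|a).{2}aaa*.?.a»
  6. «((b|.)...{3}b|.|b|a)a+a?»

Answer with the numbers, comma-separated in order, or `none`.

1 → no match
2 → no match
3 → no match — must end with 'b'
4 → match
5 → match
6 → no match

4, 5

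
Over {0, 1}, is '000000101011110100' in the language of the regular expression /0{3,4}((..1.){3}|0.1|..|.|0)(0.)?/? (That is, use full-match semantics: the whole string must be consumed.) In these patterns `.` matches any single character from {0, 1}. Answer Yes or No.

No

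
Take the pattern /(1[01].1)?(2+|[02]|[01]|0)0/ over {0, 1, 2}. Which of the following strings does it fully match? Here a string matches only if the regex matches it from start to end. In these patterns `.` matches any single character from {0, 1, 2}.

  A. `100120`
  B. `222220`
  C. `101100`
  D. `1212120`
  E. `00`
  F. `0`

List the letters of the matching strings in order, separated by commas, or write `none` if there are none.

A, B, C, E

A → match
B → match
C → match
D → no match
E → match
F → no match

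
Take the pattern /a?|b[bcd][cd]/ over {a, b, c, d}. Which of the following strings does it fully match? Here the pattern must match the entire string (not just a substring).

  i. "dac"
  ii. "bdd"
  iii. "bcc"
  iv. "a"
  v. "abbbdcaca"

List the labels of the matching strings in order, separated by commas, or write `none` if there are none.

i → no match
ii → match
iii → match
iv → match
v → no match

ii, iii, iv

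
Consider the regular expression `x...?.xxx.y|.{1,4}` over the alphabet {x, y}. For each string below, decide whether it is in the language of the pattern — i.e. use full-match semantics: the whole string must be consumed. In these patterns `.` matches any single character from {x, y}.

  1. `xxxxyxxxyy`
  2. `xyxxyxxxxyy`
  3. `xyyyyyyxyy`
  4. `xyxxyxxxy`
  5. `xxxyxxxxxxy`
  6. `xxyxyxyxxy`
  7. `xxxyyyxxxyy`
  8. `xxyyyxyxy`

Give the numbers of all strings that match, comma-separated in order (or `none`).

1

1 → match
2 → no match
3 → no match
4 → no match
5 → no match
6 → no match
7 → no match
8 → no match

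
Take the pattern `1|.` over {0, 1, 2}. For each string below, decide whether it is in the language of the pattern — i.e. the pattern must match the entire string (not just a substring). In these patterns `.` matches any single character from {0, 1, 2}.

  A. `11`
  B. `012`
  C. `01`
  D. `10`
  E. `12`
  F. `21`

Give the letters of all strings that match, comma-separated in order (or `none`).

none

A. `11` → no match
B. `012` → no match
C. `01` → no match
D. `10` → no match
E. `12` → no match
F. `21` → no match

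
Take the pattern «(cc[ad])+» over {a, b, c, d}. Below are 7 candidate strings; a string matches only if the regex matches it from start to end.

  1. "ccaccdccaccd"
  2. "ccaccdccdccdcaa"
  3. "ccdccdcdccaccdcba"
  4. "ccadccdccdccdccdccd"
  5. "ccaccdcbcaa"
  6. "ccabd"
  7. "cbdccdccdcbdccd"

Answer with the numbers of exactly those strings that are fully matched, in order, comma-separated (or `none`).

1

1 → match
2 → no match
3 → no match
4 → no match
5 → no match
6 → no match
7 → no match — must start with "cc"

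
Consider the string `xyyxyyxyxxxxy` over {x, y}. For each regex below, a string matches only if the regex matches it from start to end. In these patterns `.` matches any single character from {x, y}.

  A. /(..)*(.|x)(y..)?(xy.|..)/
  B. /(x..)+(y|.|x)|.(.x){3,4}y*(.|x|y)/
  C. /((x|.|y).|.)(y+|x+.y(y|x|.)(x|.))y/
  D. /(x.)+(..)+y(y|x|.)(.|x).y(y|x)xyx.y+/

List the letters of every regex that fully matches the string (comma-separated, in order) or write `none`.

A → match
B → match
C → no match
D → no match

A, B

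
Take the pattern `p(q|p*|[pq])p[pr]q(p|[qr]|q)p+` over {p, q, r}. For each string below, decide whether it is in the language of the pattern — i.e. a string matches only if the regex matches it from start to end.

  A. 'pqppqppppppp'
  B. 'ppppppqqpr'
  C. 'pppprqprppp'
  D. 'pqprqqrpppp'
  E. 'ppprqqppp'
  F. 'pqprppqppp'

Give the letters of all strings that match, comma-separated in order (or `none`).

A. 'pqppqppppppp' → match
B. 'ppppppqqpr' → no match — must end with 'p'
C. 'pppprqprppp' → no match
D. 'pqprqqrpppp' → no match
E. 'ppprqqppp' → match
F. 'pqprppqppp' → no match

A, E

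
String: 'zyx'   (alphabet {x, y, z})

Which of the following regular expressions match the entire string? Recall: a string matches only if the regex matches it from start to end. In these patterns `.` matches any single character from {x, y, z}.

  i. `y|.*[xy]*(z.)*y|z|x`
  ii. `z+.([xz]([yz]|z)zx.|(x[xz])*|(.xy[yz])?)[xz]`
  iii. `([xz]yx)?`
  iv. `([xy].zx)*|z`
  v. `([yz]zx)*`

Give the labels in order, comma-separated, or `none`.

i → no match
ii → match
iii → match
iv → no match
v → no match

ii, iii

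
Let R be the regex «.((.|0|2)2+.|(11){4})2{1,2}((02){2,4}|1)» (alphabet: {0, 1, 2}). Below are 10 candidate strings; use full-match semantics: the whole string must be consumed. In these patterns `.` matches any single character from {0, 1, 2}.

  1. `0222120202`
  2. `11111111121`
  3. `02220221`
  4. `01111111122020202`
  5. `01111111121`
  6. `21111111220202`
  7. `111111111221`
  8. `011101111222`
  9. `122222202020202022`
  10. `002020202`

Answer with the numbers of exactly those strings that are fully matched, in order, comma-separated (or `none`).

1, 2, 3, 4, 5, 7, 10

1. `0222120202` → match
2. `11111111121` → match
3. `02220221` → match
4 → match
5. `01111111121` → match
6 → no match
7. `111111111221` → match
8. `011101111222` → no match
9 → no match
10. `002020202` → match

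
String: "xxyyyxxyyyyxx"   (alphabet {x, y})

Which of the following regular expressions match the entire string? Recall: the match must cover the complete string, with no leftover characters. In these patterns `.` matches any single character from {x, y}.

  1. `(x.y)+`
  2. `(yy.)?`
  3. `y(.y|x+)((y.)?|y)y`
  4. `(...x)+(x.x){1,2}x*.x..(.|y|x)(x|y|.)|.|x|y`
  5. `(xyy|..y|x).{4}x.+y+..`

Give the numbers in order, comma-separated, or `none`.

1 → no match — must end with "y"
2 → no match
3 → no match — must start with "y"
4 → no match
5 → match

5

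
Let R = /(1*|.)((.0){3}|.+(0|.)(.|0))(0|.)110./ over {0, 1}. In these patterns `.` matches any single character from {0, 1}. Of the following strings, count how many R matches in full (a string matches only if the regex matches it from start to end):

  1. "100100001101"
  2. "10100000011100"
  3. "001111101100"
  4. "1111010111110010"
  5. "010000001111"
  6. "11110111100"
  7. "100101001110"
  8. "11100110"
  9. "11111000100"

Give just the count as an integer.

4

1 → match
2 → match
3 → match
4 → no match
5 → no match
6 → match
7 → no match
8 → no match
9 → no match
Total matched: 4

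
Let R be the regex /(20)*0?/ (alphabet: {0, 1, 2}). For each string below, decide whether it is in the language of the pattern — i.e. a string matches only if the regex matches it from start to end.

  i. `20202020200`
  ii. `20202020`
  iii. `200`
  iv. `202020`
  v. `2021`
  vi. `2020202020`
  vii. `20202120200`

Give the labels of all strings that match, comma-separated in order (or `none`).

i, ii, iii, iv, vi

i → match
ii → match
iii → match
iv → match
v → no match
vi → match
vii → no match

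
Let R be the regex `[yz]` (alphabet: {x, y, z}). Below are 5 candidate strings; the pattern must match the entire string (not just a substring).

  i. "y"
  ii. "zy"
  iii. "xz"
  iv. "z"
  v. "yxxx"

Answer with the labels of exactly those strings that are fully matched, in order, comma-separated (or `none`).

i, iv

i → match
ii → no match
iii → no match
iv → match
v → no match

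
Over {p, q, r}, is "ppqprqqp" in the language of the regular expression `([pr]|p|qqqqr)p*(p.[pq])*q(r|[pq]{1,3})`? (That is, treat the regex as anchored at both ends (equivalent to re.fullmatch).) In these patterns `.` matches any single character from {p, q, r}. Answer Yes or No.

No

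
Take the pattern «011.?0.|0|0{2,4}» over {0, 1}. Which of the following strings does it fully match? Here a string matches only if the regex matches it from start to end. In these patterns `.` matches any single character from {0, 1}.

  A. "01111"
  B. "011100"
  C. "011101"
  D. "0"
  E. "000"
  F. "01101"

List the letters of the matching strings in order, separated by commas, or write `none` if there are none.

B, C, D, E, F

A → no match
B → match
C → match
D → match
E → match
F → match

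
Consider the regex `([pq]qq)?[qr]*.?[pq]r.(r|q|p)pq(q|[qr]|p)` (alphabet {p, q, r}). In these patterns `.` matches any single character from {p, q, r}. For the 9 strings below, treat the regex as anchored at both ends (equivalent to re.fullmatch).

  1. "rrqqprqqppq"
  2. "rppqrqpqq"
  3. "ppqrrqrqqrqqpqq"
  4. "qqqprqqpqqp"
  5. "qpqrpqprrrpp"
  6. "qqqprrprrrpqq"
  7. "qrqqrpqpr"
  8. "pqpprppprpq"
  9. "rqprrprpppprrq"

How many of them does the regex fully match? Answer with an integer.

0

1. "rrqqprqqppq" → no match
2. "rppqrqpqq" → no match
3 → no match
4. "qqqprqqpqqp" → no match
5. "qpqrpqprrrpp" → no match
6 → no match
7. "qrqqrpqpr" → no match
8. "pqpprppprpq" → no match
9 → no match
Total matched: 0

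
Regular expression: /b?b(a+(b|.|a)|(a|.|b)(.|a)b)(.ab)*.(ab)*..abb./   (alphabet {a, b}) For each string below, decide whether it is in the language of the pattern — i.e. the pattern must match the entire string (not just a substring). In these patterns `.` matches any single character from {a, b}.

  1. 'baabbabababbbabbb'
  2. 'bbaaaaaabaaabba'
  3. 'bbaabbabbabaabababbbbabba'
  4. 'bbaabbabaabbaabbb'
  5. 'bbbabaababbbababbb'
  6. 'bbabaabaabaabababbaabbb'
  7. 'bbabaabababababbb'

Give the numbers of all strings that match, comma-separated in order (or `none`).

1, 2, 4, 6, 7

1 → match
2 → match
3 → no match
4 → match
5 → no match
6 → match
7 → match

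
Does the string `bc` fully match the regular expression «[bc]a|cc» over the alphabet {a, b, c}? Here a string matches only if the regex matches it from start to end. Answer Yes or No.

No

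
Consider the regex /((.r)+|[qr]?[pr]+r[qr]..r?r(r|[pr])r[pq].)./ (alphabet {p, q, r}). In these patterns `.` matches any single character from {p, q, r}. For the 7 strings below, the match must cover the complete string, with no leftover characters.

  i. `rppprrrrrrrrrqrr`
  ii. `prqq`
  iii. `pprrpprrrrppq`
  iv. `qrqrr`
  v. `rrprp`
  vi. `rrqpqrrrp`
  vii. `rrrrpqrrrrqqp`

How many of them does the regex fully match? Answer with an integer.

i → match
ii → no match
iii → match
iv → match
v → match
vi → no match
vii → match
Total matched: 5

5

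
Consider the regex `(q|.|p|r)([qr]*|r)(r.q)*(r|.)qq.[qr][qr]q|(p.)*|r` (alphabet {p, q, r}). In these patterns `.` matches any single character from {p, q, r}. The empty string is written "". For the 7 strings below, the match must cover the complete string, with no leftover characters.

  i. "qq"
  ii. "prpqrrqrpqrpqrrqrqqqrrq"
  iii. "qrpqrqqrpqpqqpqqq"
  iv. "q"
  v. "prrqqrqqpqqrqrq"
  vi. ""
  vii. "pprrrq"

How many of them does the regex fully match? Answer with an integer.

4

i → no match
ii → match
iii → match
iv → no match
v → match
vi → match
vii → no match
Total matched: 4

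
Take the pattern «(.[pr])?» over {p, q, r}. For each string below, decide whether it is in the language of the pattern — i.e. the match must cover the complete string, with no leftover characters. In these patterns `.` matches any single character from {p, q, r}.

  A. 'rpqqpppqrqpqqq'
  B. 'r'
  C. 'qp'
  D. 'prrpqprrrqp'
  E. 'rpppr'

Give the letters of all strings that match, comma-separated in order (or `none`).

C

A → no match
B → no match
C → match
D → no match
E → no match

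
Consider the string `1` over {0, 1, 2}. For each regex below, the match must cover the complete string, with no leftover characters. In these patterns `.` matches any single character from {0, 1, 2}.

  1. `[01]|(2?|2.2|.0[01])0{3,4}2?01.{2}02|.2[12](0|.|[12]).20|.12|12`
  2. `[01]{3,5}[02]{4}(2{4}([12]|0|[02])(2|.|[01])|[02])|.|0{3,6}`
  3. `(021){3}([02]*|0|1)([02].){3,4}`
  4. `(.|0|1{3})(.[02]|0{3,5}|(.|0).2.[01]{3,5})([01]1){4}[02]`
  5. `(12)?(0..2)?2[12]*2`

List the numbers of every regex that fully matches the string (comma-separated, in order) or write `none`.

1 → match
2 → match
3 → no match — must start with `021`
4 → no match
5 → no match — must end with `2`

1, 2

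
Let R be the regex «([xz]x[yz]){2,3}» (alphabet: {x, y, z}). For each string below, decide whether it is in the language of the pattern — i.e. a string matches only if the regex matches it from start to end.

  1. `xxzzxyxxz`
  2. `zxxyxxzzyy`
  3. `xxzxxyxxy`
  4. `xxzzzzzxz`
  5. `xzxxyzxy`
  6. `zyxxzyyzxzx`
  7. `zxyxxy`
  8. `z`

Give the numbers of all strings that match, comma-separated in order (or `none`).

1, 3, 7

1 → match
2 → no match
3 → match
4 → no match
5 → no match
6 → no match
7 → match
8 → no match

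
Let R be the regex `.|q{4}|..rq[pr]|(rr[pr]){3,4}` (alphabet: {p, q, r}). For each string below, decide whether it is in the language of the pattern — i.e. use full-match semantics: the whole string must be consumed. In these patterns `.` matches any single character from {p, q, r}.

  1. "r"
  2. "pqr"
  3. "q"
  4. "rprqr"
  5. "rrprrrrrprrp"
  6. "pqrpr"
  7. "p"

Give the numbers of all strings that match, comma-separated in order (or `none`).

1, 3, 4, 5, 7

1 → match
2 → no match
3 → match
4 → match
5 → match
6 → no match
7 → match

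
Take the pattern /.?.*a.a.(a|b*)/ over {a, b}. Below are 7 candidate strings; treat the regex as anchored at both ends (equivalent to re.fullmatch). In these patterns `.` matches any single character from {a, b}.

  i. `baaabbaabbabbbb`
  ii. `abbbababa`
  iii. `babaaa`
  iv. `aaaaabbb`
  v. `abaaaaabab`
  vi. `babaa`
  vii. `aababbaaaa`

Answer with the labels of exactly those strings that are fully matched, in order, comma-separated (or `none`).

i → no match
ii → match
iii → match
iv → match
v → match
vi → match
vii → match

ii, iii, iv, v, vi, vii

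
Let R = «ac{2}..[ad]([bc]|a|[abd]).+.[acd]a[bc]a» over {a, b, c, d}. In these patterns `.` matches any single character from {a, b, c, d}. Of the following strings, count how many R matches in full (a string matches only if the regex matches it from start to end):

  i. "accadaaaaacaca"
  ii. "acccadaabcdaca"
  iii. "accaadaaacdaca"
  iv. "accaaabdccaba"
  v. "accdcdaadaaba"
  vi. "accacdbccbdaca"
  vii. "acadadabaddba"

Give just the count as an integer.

6

i → match
ii → match
iii → match
iv → match
v → match
vi → match
vii → no match
Total matched: 6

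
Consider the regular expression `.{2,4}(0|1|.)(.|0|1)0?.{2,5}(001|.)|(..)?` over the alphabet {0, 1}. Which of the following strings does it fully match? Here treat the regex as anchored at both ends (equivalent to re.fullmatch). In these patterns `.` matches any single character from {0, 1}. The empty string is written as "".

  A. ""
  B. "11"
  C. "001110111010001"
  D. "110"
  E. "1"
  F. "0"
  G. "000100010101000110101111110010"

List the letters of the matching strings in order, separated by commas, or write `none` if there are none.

A → match
B → match
C → no match
D → no match
E → no match
F → no match
G → no match

A, B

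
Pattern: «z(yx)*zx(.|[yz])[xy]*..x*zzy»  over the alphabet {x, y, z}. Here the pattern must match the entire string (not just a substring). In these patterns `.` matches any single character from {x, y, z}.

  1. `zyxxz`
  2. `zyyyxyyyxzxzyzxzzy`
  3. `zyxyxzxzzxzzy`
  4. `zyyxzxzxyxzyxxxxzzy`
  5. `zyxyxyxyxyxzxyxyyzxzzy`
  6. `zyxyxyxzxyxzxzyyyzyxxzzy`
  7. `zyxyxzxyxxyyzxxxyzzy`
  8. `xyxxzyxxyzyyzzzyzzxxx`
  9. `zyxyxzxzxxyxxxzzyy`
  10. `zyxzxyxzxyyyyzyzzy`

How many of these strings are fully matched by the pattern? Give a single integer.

1. `zyxxz` → no match — must end with `zzy`
2 → no match
3 → match
4 → no match
5 → match
6 → no match
7 → no match
8 → no match — must start with `z`
9 → no match — must end with `zzy`
10 → no match
Total matched: 2

2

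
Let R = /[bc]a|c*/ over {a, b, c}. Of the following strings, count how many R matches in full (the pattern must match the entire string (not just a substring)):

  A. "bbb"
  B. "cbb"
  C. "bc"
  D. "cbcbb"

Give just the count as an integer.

0

A → no match
B → no match
C → no match
D → no match
Total matched: 0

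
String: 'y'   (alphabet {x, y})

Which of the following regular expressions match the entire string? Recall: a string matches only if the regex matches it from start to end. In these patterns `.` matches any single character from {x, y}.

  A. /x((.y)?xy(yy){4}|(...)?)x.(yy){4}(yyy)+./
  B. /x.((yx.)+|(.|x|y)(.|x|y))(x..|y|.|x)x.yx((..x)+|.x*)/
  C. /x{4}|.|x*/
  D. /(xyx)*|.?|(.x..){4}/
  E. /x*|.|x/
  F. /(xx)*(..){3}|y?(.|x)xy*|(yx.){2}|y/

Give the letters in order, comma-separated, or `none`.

C, D, E, F

A → no match — must start with 'x'
B → no match — must start with 'x'
C → match
D → match
E → match
F → match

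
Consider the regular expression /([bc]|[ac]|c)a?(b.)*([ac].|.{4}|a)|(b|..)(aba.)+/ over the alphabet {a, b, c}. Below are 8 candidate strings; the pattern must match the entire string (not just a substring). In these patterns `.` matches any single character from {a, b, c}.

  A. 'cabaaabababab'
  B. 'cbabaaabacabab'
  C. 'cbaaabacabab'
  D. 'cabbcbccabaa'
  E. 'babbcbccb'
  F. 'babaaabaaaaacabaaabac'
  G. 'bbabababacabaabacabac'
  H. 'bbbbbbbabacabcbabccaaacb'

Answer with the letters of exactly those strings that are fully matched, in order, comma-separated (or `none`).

A → no match
B → match
C → no match
D → no match
E → no match
F → no match
G → no match
H → no match

B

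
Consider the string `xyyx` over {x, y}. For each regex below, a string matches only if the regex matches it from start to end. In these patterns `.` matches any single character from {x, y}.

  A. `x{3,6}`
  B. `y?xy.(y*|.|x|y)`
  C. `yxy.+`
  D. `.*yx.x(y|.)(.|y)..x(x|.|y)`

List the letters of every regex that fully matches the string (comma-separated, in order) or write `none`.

A → no match
B → match
C → no match — must start with `yxy`
D → no match

B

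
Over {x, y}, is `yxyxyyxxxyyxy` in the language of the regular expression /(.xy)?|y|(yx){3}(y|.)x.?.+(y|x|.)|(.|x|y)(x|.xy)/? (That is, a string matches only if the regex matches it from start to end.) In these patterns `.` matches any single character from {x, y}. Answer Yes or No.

No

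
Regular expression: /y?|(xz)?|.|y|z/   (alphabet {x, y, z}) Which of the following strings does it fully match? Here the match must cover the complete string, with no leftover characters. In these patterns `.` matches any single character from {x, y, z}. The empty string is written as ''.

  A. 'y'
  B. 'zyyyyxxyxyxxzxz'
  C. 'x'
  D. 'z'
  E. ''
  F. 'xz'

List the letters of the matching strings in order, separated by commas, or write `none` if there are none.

A → match
B → no match
C → match
D → match
E → match
F → match

A, C, D, E, F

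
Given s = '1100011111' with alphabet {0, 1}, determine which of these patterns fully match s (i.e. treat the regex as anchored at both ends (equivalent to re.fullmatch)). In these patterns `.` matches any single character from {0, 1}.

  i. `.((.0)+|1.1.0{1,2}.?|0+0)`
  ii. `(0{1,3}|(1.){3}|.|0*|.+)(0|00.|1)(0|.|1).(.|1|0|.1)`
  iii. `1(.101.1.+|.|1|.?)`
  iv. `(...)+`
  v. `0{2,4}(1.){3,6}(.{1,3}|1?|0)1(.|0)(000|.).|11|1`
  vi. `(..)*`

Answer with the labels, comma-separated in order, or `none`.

ii, vi

i → no match
ii → match
iii → no match
iv → no match
v → no match
vi → match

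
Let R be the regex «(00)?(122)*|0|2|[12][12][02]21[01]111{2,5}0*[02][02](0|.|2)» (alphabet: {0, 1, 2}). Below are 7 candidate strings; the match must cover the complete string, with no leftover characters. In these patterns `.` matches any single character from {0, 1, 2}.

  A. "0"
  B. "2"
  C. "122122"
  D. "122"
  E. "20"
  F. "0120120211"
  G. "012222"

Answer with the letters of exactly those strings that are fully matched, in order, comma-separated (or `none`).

A, B, C, D

A. "0" → match
B. "2" → match
C. "122122" → match
D. "122" → match
E. "20" → no match
F. "0120120211" → no match
G. "012222" → no match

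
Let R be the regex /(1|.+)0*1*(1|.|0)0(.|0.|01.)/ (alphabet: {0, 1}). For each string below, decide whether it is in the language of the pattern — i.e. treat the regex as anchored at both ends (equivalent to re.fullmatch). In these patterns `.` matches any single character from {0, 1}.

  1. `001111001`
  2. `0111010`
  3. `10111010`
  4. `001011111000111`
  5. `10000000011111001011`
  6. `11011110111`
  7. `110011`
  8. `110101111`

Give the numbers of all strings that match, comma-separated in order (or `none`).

1 → match
2 → no match
3 → no match
4 → no match
5 → no match
6 → no match
7 → match
8 → no match

1, 7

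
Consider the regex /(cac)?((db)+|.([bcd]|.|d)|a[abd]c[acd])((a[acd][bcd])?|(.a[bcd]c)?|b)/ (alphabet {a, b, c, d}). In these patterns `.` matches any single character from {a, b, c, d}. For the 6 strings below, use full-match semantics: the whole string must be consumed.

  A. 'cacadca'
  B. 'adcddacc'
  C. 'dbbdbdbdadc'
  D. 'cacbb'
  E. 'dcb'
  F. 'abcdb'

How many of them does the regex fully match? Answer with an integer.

A → match
B → match
C → no match
D → match
E → match
F → match
Total matched: 5

5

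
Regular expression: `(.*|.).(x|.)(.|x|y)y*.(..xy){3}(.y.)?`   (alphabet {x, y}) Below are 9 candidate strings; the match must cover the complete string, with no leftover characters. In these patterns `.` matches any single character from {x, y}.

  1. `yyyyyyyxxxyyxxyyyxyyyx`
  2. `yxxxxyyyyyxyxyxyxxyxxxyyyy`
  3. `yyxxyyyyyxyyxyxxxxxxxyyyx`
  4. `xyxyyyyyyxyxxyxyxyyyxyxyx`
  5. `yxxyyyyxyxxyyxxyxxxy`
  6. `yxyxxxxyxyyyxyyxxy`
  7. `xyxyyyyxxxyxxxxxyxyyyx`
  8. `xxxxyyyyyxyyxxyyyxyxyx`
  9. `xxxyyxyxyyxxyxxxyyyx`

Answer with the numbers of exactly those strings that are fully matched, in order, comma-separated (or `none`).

1 → match
2 → no match
3 → no match
4 → match
5 → match
6 → match
7 → no match
8 → match
9 → match

1, 4, 5, 6, 8, 9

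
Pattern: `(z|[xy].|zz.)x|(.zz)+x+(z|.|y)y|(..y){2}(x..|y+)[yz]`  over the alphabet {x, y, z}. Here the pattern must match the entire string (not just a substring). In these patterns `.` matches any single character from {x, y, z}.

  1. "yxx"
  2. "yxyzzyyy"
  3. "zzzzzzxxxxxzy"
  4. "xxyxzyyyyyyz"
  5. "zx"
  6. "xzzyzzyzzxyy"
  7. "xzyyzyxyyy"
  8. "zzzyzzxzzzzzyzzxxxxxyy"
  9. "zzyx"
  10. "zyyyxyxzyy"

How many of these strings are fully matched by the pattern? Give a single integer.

1 → match
2 → match
3 → match
4 → match
5 → match
6 → match
7 → match
8 → match
9 → match
10 → match
Total matched: 10

10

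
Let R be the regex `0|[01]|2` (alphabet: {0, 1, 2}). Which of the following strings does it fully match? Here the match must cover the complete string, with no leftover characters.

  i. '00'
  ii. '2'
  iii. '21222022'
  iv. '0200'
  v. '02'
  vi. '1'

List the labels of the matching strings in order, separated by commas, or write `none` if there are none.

ii, vi

i. '00' → no match
ii. '2' → match
iii. '21222022' → no match
iv. '0200' → no match
v. '02' → no match
vi. '1' → match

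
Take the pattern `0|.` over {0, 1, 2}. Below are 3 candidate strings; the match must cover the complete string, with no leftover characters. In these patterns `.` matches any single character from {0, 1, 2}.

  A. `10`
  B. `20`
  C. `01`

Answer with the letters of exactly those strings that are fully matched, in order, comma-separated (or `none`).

none

A → no match
B → no match
C → no match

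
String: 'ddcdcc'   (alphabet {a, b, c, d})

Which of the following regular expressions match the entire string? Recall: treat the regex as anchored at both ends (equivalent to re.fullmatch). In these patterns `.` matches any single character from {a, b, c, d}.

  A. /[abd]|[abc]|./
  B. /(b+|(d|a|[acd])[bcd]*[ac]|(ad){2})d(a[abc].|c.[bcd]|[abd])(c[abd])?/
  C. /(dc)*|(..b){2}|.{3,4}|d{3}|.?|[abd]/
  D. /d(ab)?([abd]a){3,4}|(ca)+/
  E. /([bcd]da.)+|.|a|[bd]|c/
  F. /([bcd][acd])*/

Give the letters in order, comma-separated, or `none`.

F

A → no match
B → no match
C → no match
D → no match
E → no match
F → match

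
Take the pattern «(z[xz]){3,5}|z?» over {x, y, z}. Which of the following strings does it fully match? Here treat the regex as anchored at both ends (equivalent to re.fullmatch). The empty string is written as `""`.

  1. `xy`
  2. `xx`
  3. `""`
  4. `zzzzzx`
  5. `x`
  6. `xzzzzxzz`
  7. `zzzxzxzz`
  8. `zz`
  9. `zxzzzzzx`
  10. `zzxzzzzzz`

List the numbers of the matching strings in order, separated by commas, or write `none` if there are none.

1 → no match
2 → no match
3 → match
4 → match
5 → no match
6 → no match
7 → match
8 → no match
9 → match
10 → no match

3, 4, 7, 9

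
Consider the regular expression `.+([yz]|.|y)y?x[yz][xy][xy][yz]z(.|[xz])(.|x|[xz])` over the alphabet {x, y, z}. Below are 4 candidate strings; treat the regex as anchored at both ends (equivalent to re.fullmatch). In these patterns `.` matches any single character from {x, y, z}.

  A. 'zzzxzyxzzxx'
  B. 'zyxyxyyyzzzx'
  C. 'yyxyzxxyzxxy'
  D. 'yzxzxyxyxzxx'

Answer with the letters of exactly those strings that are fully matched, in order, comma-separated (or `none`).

A, B

A. 'zzzxzyxzzxx' → match
B. 'zyxyxyyyzzzx' → match
C. 'yyxyzxxyzxxy' → no match
D. 'yzxzxyxyxzxx' → no match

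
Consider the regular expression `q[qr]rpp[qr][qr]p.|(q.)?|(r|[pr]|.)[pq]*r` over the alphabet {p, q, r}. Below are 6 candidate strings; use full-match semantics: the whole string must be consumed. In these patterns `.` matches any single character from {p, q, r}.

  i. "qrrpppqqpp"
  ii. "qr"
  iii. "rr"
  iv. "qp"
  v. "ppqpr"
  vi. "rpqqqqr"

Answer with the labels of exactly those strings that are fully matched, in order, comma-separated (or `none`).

ii, iii, iv, v, vi

i → no match
ii → match
iii → match
iv → match
v → match
vi → match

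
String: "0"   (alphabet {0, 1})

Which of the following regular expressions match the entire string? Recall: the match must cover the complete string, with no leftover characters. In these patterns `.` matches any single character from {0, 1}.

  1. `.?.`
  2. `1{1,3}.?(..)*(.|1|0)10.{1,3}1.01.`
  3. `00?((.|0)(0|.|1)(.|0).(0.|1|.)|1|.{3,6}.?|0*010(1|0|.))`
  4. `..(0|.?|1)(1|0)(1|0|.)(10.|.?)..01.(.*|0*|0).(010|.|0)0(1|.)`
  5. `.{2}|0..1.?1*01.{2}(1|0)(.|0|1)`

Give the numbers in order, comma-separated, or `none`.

1

1 → match
2 → no match — must start with "1"
3 → no match
4 → no match
5 → no match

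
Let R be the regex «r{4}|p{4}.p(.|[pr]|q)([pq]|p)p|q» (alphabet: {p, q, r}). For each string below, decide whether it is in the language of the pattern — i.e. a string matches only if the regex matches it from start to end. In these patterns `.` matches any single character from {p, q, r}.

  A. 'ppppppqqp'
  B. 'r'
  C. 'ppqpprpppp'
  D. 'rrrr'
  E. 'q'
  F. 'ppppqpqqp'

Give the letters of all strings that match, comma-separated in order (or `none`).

A → match
B → no match
C → no match
D → match
E → match
F → match

A, D, E, F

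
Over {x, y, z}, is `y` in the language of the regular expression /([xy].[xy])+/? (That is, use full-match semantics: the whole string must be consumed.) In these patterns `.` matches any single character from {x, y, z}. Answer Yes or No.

No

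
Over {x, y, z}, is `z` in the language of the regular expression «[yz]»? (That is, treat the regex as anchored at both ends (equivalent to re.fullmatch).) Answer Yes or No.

Yes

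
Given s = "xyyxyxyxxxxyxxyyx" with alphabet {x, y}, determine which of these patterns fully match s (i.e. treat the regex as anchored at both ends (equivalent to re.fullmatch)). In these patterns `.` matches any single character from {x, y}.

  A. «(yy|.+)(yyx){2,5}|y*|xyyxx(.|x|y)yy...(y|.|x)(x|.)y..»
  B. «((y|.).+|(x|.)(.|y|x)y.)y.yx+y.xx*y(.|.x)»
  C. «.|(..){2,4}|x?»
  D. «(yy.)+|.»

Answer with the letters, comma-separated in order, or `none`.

B

A → no match
B → match
C → no match
D → no match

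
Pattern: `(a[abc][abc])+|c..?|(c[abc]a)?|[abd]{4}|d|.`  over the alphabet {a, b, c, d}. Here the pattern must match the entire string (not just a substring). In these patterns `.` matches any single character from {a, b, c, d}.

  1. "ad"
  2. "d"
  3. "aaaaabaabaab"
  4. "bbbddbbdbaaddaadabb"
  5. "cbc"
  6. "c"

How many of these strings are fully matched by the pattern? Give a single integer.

1 → no match
2 → match
3 → match
4 → no match
5 → match
6 → match
Total matched: 4

4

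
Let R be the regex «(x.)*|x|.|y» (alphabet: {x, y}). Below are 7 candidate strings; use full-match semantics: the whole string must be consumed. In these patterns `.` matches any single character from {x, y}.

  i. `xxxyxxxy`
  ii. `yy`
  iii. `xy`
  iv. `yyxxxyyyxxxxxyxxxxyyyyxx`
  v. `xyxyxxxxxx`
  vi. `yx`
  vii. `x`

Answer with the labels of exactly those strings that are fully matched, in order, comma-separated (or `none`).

i, iii, v, vii

i → match
ii → no match
iii → match
iv → no match
v → match
vi → no match
vii → match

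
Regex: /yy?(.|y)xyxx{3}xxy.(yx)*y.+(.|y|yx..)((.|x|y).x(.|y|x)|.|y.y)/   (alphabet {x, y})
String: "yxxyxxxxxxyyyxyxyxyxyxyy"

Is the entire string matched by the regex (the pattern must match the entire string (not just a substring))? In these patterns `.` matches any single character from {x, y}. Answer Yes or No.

Yes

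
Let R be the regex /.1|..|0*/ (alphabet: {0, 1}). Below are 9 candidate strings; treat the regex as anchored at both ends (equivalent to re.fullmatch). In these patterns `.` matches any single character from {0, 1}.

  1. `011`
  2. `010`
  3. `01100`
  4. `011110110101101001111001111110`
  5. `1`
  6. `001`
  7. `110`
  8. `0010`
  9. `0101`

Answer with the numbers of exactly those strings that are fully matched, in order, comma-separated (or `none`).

none

1 → no match
2 → no match
3 → no match
4 → no match
5 → no match
6 → no match
7 → no match
8 → no match
9 → no match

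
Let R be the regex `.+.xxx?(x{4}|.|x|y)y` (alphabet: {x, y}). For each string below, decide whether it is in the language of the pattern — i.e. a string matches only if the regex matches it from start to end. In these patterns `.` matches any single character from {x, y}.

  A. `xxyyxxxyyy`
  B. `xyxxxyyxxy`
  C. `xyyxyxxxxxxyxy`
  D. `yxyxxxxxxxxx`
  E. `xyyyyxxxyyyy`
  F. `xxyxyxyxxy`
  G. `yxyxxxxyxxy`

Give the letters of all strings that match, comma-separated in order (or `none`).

none

A → no match
B → no match
C → no match
D → no match — must end with `y`
E → no match
F → no match
G → no match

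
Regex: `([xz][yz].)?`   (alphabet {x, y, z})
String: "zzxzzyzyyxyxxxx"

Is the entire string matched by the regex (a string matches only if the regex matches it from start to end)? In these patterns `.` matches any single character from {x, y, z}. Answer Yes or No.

No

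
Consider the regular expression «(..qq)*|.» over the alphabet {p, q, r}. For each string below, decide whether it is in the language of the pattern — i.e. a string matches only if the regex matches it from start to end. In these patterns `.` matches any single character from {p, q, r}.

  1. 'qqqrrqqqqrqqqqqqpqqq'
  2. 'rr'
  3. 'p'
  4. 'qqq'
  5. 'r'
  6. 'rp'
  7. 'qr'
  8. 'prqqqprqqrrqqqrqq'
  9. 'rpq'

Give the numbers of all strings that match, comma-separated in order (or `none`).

1 → no match
2. 'rr' → no match
3. 'p' → match
4. 'qqq' → no match
5. 'r' → match
6. 'rp' → no match
7. 'qr' → no match
8 → no match
9. 'rpq' → no match

3, 5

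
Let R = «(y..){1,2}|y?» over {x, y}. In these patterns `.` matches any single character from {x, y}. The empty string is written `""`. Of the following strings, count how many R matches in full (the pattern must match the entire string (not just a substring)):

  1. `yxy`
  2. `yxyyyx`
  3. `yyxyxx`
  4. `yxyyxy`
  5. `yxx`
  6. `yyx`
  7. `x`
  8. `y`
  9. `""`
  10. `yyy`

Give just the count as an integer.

1. `yxy` → match
2. `yxyyyx` → match
3. `yyxyxx` → match
4. `yxyyxy` → match
5. `yxx` → match
6. `yyx` → match
7. `x` → no match
8. `y` → match
9. `""` → match
10. `yyy` → match
Total matched: 9

9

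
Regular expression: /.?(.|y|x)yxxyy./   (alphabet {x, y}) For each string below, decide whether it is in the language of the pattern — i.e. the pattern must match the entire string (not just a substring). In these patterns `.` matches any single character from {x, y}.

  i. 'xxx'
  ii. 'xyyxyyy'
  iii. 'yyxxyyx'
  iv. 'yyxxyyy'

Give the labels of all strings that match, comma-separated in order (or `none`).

i → no match
ii → no match
iii → match
iv → match

iii, iv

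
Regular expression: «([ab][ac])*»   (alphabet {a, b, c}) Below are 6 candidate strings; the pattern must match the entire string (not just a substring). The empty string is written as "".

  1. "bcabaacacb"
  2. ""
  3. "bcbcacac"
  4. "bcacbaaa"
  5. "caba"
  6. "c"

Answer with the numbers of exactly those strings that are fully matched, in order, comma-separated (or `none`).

1 → no match
2 → match
3 → match
4 → match
5 → no match
6 → no match

2, 3, 4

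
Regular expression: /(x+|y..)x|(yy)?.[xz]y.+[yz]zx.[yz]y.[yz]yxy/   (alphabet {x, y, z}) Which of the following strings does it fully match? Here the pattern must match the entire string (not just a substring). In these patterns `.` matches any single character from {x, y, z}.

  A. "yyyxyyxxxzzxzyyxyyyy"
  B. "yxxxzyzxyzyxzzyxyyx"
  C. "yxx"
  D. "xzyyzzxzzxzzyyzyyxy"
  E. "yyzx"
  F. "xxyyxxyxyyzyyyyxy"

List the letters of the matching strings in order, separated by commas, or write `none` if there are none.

E

A → no match
B → no match
C → no match
D → no match
E → match
F → no match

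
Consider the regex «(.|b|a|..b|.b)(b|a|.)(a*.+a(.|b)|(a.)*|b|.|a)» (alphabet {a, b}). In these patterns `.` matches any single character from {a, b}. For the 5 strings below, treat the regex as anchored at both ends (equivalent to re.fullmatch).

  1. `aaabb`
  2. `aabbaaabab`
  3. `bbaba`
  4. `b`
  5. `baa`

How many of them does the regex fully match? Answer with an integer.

2

1. `aaabb` → no match
2. `aabbaaabab` → match
3. `bbaba` → no match
4. `b` → no match
5. `baa` → match
Total matched: 2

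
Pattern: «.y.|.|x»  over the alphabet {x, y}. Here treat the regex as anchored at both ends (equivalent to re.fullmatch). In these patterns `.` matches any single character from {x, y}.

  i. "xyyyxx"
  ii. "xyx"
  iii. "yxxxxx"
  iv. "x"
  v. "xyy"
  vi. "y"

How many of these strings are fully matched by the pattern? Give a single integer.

i → no match
ii → match
iii → no match
iv → match
v → match
vi → match
Total matched: 4

4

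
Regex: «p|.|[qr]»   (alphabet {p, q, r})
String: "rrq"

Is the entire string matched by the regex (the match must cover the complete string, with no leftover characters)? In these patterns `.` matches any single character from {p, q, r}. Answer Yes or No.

No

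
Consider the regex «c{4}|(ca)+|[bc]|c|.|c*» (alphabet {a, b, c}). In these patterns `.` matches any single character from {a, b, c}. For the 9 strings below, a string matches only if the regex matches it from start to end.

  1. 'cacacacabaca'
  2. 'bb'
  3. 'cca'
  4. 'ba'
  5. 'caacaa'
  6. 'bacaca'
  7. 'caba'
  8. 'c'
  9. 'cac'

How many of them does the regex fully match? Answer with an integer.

1

1. 'cacacacabaca' → no match
2. 'bb' → no match
3. 'cca' → no match
4. 'ba' → no match
5. 'caacaa' → no match
6. 'bacaca' → no match
7. 'caba' → no match
8. 'c' → match
9. 'cac' → no match
Total matched: 1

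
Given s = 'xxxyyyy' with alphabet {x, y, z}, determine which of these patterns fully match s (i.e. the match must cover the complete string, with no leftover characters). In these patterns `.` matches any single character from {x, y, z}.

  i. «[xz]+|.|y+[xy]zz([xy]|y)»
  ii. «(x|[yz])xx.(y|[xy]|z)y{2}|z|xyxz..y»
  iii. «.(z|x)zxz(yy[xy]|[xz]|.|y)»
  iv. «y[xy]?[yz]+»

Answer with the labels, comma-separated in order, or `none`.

ii

i → no match
ii → match
iii → no match
iv → no match — must start with 'y'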